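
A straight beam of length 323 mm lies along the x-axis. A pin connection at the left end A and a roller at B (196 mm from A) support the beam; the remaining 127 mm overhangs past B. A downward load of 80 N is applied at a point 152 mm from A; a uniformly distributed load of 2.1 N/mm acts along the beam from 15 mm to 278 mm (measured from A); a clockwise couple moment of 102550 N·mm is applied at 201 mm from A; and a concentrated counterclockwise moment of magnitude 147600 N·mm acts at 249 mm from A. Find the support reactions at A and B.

A_x = 0, A_y = 387.3 N, B_y = 245.0 N

Resultant of the distributed load: 2.1 × 263 = 552.3 N at 146.5 mm from A.
Moments about A: B_y·196 − 80·152 − (2.1·263)·146.5 − 102550 + 147600 = 0 → B_y = 48021.95/196 = 245.01 ≈ 245.0 N.
ΣF_y = 0: A_y + 245.01 − 80 − 2.1·263 = 0 → A_y = 387.3 N.
ΣF_x = 0: no horizontal applied forces, so A_x = 0.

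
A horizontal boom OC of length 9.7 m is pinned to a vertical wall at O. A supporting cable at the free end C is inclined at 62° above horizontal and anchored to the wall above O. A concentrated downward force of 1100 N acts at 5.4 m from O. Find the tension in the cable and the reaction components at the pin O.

T = 693.6 N, O_x = 325.6 N, O_y = 487.6 N

ΣM about O: T·sin62°·9.7 − 1100·5.4 = 0 → T = 5940/(9.7·0.882948) = 693.553 ≈ 693.6 N.
ΣF_x = 0: O_x − T·cos62° = 0 → O_x = 693.553 × 0.469472 = 325.6 N.
ΣF_y = 0: O_y + T·sin62° − 1100 = 0 → O_y = 1100 − 693.553 × 0.882948 = 487.6 N.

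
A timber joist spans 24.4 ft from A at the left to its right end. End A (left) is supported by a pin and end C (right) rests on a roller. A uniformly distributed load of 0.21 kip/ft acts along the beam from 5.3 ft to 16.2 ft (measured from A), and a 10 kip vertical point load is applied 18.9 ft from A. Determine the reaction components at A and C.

A_x = 0, A_y = 3.535 kip, C_y = 8.754 kip

Resultant of the distributed load: 0.21 × 10.9 = 2.289 kip at 10.75 ft from A.
Taking moments about A: C_y·24.4 − (0.21·10.9)·10.75 − 10·18.9 = 0 → C_y = 213.60675/24.4 = 8.75438 ≈ 8.754 kip.
ΣF_y = 0: A_y + 8.75438 − 0.21·10.9 − 10 = 0 → A_y = 3.535 kip.
ΣF_x = 0: no horizontal applied forces, so A_x = 0.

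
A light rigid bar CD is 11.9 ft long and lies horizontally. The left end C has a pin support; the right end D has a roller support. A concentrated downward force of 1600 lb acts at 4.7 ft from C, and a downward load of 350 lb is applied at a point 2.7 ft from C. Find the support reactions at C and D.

C_x = 0, C_y = 1239 lb, D_y = 711.3 lb

Taking moments about C: D_y·11.9 − 1600·4.7 − 350·2.7 = 0 → D_y = 8465/11.9 = 711.345 ≈ 711.3 lb.
ΣF_y = 0: C_y + 711.345 − 1600 − 350 = 0 → C_y = 1239 lb.
ΣF_x = 0: no horizontal applied forces, so C_x = 0.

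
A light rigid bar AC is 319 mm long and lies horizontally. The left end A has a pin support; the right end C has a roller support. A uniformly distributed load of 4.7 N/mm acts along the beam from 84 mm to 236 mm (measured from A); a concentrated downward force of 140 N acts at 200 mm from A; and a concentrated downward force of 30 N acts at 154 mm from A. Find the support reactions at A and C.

A_x = 0, A_y = 423.8 N, C_y = 460.6 N

Resultant of the distributed load: 4.7 × 152 = 714.4 N at 160 mm from A.
ΣM about A: C_y·319 − (4.7·152)·160 − 140·200 − 30·154 = 0 → C_y = 146924/319 = 460.577 ≈ 460.6 N.
ΣF_y = 0: A_y + 460.577 − 4.7·152 − 140 − 30 = 0 → A_y = 423.8 N.
ΣF_x = 0: no horizontal applied forces, so A_x = 0.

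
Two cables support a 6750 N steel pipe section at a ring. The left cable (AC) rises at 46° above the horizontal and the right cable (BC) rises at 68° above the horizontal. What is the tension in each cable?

T_AC = 2768 N, T_BC = 5133 N

ΣF_x = 0: −T_AC·cos46° + T_BC·cos68° = 0 → T_BC = 1.85437·T_AC.
ΣF_y = 0: T_AC·sin46° + T_BC·sin68° = 6750.
Substitute: T_AC·(0.71934 + 1.85437·0.927184) = 6750 → T_AC = 2767.89 ≈ 2768 N.
Then T_BC = 1.85437 × 2767.89 = 5133 N.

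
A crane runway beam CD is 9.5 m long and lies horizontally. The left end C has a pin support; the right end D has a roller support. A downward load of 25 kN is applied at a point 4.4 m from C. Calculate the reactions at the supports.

Moments about C: D_y·9.5 − 25·4.4 = 0 → D_y = 110/9.5 = 11.5789 ≈ 11.58 kN.
ΣF_y = 0: C_y + 11.5789 − 25 = 0 → C_y = 13.42 kN.
ΣF_x = 0: no horizontal applied forces, so C_x = 0.

C_x = 0, C_y = 13.42 kN, D_y = 11.58 kN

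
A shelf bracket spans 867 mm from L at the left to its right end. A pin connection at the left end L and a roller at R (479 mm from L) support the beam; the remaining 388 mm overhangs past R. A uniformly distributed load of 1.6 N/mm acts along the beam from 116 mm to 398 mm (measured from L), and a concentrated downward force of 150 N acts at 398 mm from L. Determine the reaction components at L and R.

L_x = 0, L_y = 234.5 N, R_y = 366.7 N

Resultant of the distributed load: 1.6 × 282 = 451.2 N at 257 mm from L.
ΣM about L: R_y·479 − (1.6·282)·257 − 150·398 = 0 → R_y = 175658.4/479 = 366.719 ≈ 366.7 N.
ΣF_y = 0: L_y + 366.719 − 1.6·282 − 150 = 0 → L_y = 234.5 N.
ΣF_x = 0: no horizontal applied forces, so L_x = 0.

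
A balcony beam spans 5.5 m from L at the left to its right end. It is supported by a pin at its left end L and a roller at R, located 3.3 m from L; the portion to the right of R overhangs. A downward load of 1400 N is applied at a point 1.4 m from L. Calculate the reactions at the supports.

L_x = 0, L_y = 806.1 N, R_y = 593.9 N

ΣM about L: R_y·3.3 − 1400·1.4 = 0 → R_y = 1960/3.3 = 593.939 ≈ 593.9 N.
ΣF_y = 0: L_y + 593.939 − 1400 = 0 → L_y = 806.1 N.
ΣF_x = 0: no horizontal applied forces, so L_x = 0.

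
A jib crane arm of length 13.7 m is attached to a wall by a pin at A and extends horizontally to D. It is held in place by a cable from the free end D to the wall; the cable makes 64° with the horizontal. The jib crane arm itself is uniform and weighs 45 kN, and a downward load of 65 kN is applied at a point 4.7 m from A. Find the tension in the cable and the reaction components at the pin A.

T = 49.84 kN, A_x = 21.85 kN, A_y = 65.20 kN

ΣM about A: T·sin64°·13.7 − 45·6.85 − 65·4.7 = 0 → T = 613.75/(13.7·0.898794) = 49.8438 ≈ 49.84 kN.
ΣF_x = 0: A_x − T·cos64° = 0 → A_x = 49.8438 × 0.438371 = 21.85 kN.
ΣF_y = 0: A_y + T·sin64° − 45 − 65 = 0 → A_y = 110 − 49.8438 × 0.898794 = 65.20 kN.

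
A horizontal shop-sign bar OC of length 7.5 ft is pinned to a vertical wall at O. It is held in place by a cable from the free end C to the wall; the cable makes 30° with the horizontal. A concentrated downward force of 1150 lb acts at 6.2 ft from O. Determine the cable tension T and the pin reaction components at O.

T = 1901 lb, O_x = 1647 lb, O_y = 199.3 lb

ΣM about O: T·sin30°·7.5 − 1150·6.2 = 0 → T = 7130/(7.5·0.5) = 1901.33 ≈ 1901 lb.
ΣF_x = 0: O_x − T·cos30° = 0 → O_x = 1901.33 × 0.866025 = 1647 lb.
ΣF_y = 0: O_y + T·sin30° − 1150 = 0 → O_y = 1150 − 1901.33 × 0.5 = 199.3 lb.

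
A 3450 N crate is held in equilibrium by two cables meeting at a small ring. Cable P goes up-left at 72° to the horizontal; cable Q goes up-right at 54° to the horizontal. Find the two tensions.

T_P = 2507 N, T_Q = 1318 N

ΣF_x = 0: −T_P·cos72° + T_Q·cos54° = 0 → T_Q = 0.525731·T_P.
ΣF_y = 0: T_P·sin72° + T_Q·sin54° = 3450.
Substitute: T_P·(0.951057 + 0.525731·0.809017) = 3450 → T_P = 2506.57 ≈ 2507 N.
Then T_Q = 0.525731 × 2506.57 = 1318 N.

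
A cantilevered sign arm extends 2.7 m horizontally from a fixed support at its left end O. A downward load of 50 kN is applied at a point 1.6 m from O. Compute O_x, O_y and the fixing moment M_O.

O_x = 0, O_y = 50.00 kN, M_O = 80.00 kN·m

ΣF_x = 0: O_x = 0.
ΣF_y = 0: O_y − 50 = 0 → O_y = 50.00 kN.
ΣM about O: M_O − 50·1.6 = 0 → M_O = 80.00 kN·m.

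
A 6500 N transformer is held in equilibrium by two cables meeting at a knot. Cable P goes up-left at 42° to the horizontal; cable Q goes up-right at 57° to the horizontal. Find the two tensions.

ΣF_x = 0: −T_P·cos42° + T_Q·cos57° = 0 → T_Q = 1.36447·T_P.
ΣF_y = 0: T_P·sin42° + T_Q·sin57° = 6500.
Substitute: T_P·(0.669131 + 1.36447·0.838671) = 6500 → T_P = 3584.28 ≈ 3584 N.
Then T_Q = 1.36447 × 3584.28 = 4891 N.

T_P = 3584 N, T_Q = 4891 N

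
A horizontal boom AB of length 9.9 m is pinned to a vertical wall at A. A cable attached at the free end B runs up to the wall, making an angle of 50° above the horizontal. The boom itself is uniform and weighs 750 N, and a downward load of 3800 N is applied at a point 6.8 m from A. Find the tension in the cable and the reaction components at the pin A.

T = 3897 N, A_x = 2505 N, A_y = 1565 N

ΣM about A: T·sin50°·9.9 − 750·4.95 − 3800·6.8 = 0 → T = 29552.5/(9.9·0.766044) = 3896.77 ≈ 3897 N.
ΣF_x = 0: A_x − T·cos50° = 0 → A_x = 3896.77 × 0.642788 = 2505 N.
ΣF_y = 0: A_y + T·sin50° − 750 − 3800 = 0 → A_y = 4550 − 3896.77 × 0.766044 = 1565 N.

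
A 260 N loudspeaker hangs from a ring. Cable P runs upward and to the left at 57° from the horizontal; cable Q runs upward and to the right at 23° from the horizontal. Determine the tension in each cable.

T_P = 243.0 N, T_Q = 143.8 N

ΣF_x = 0: −T_P·cos57° + T_Q·cos23° = 0 → T_Q = 0.591674·T_P.
ΣF_y = 0: T_P·sin57° + T_Q·sin23° = 260.
Substitute: T_P·(0.838671 + 0.591674·0.390731) = 260 → T_P = 243.023 ≈ 243.0 N.
Then T_Q = 0.591674 × 243.023 = 143.8 N.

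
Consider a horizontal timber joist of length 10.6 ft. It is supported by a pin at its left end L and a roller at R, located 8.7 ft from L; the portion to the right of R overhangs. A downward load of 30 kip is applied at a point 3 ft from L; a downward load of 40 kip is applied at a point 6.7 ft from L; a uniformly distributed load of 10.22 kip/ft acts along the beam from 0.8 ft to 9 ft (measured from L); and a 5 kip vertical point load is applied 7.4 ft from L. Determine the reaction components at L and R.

Resultant of the distributed load: 10.22 × 8.2 = 83.804 kip at 4.9 ft from L.
Moments about L: R_y·8.7 − 30·3 − 40·6.7 − (10.22·8.2)·4.9 − 5·7.4 = 0 → R_y = 805.6396/8.7 = 92.6023 ≈ 92.60 kip.
ΣF_y = 0: L_y + 92.6023 − 30 − 40 − 10.22·8.2 − 5 = 0 → L_y = 66.20 kip.
ΣF_x = 0: no horizontal applied forces, so L_x = 0.

L_x = 0, L_y = 66.20 kip, R_y = 92.60 kip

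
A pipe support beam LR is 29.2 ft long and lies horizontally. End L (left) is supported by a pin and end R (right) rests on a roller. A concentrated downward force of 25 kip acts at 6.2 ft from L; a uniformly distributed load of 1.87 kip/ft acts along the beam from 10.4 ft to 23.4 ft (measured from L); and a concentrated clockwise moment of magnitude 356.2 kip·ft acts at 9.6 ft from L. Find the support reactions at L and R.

L_x = 0, L_y = 17.73 kip, R_y = 31.58 kip

Resultant of the distributed load: 1.87 × 13 = 24.31 kip at 16.9 ft from L.
Taking moments about L: R_y·29.2 − 25·6.2 − (1.87·13)·16.9 − 356.2 = 0 → R_y = 922.039/29.2 = 31.5767 ≈ 31.58 kip.
ΣF_y = 0: L_y + 31.5767 − 25 − 1.87·13 = 0 → L_y = 17.73 kip.
ΣF_x = 0: no horizontal applied forces, so L_x = 0.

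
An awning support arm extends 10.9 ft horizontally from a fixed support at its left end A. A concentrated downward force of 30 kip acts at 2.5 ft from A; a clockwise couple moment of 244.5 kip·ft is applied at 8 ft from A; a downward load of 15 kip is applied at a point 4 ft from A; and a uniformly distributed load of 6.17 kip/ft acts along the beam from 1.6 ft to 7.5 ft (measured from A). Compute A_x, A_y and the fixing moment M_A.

A_x = 0, A_y = 81.40 kip, M_A = 545.1 kip·ft

Resultant of the distributed load: 6.17 × 5.9 = 36.403 kip at 4.55 ft from A.
ΣF_x = 0: A_x = 0.
ΣF_y = 0: A_y − 30 − 15 − 6.17·5.9 = 0 → A_y = 81.40 kip.
ΣM about A: M_A − 30·2.5 − 244.5 − 15·4 − (6.17·5.9)·4.55 = 0 → M_A = 545.1 kip·ft.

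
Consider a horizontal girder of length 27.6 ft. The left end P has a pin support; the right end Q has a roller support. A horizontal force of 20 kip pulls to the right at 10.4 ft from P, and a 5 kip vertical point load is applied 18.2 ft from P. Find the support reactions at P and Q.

P_x = -20.00 kip, P_y = 1.703 kip, Q_y = 3.297 kip

Moments about P: Q_y·27.6 − 5·18.2 = 0 → Q_y = 91/27.6 = 3.2971 ≈ 3.297 kip.
ΣF_y = 0: P_y + 3.2971 − 5 = 0 → P_y = 1.703 kip.
ΣF_x = 0: P_x + 20 = 0 → P_x = -20.00 kip.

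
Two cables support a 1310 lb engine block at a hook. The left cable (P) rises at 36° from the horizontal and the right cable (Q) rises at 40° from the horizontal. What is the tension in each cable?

T_P = 1034 lb, T_Q = 1092 lb

ΣF_x = 0: −T_P·cos36° + T_Q·cos40° = 0 → T_Q = 1.0561·T_P.
ΣF_y = 0: T_P·sin36° + T_Q·sin40° = 1310.
Substitute: T_P·(0.587785 + 1.0561·0.642788) = 1310 → T_P = 1034.24 ≈ 1034 lb.
Then T_Q = 1.0561 × 1034.24 = 1092 lb.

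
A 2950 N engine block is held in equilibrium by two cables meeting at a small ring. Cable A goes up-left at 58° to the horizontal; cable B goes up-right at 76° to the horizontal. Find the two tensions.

ΣF_x = 0: −T_A·cos58° + T_B·cos76° = 0 → T_B = 2.19046·T_A.
ΣF_y = 0: T_A·sin58° + T_B·sin76° = 2950.
Substitute: T_A·(0.848048 + 2.19046·0.970296) = 2950 → T_A = 992.116 ≈ 992.1 N.
Then T_B = 2.19046 × 992.116 = 2173 N.

T_A = 992.1 N, T_B = 2173 N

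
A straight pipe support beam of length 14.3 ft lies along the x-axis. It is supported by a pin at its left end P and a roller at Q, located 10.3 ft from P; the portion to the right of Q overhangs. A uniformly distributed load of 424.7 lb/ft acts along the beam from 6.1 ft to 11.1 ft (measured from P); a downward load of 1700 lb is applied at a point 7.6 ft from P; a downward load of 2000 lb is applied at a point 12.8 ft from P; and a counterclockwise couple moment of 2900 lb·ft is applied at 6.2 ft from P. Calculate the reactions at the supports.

P_x = 0, P_y = 592.2 lb, Q_y = 5231 lb

Resultant of the distributed load: 424.7 × 5 = 2123.5 lb at 8.6 ft from P.
ΣM about P: Q_y·10.3 − (424.7·5)·8.6 − 1700·7.6 − 2000·12.8 + 2900 = 0 → Q_y = 53882.1/10.3 = 5231.27 ≈ 5231 lb.
ΣF_y = 0: P_y + 5231.27 − 424.7·5 − 1700 − 2000 = 0 → P_y = 592.2 lb.
ΣF_x = 0: no horizontal applied forces, so P_x = 0.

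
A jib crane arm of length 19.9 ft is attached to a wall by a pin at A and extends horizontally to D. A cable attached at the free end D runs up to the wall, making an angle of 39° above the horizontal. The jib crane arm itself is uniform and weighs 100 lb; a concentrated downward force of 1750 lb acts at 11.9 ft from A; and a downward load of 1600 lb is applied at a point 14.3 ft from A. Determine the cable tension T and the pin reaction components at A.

ΣM about A: T·sin39°·19.9 − 100·9.95 − 1750·11.9 − 1600·14.3 = 0 → T = 44700/(19.9·0.62932) = 3569.3 ≈ 3569 lb.
ΣF_x = 0: A_x − T·cos39° = 0 → A_x = 3569.3 × 0.777146 = 2774 lb.
ΣF_y = 0: A_y + T·sin39° − 100 − 1750 − 1600 = 0 → A_y = 3450 − 3569.3 × 0.62932 = 1204 lb.

T = 3569 lb, A_x = 2774 lb, A_y = 1204 lb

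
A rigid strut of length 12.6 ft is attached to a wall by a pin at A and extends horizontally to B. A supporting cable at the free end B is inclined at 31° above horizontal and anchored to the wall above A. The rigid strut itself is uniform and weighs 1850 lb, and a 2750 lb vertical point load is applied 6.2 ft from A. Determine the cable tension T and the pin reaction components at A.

ΣM about A: T·sin31°·12.6 − 1850·6.3 − 2750·6.2 = 0 → T = 28705/(12.6·0.515038) = 4423.31 ≈ 4423 lb.
ΣF_x = 0: A_x − T·cos31° = 0 → A_x = 4423.31 × 0.857167 = 3792 lb.
ΣF_y = 0: A_y + T·sin31° − 1850 − 2750 = 0 → A_y = 4600 − 4423.31 × 0.515038 = 2322 lb.

T = 4423 lb, A_x = 3792 lb, A_y = 2322 lb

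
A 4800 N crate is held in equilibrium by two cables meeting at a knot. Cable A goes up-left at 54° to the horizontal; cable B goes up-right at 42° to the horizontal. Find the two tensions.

ΣF_x = 0: −T_A·cos54° + T_B·cos42° = 0 → T_B = 0.790943·T_A.
ΣF_y = 0: T_A·sin54° + T_B·sin42° = 4800.
Substitute: T_A·(0.809017 + 0.790943·0.669131) = 4800 → T_A = 3586.74 ≈ 3587 N.
Then T_B = 0.790943 × 3586.74 = 2837 N.

T_A = 3587 N, T_B = 2837 N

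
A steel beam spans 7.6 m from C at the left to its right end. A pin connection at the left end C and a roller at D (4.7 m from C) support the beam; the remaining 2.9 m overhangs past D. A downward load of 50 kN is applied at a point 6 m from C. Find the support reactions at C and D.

ΣM about C: D_y·4.7 − 50·6 = 0 → D_y = 300/4.7 = 63.8298 ≈ 63.83 kN.
ΣF_y = 0: C_y + 63.8298 − 50 = 0 → C_y = -13.83 kN.
ΣF_x = 0: no horizontal applied forces, so C_x = 0.

C_x = 0, C_y = -13.83 kN, D_y = 63.83 kN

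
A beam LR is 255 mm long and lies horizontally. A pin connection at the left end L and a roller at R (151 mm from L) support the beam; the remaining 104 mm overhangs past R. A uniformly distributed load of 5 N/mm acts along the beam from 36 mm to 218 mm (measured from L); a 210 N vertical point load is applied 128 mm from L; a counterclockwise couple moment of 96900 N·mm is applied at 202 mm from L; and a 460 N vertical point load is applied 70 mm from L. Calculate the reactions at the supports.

L_x = 0, L_y = 1065 N, R_y = 514.9 N

Resultant of the distributed load: 5 × 182 = 910 N at 127 mm from L.
Moments about L: R_y·151 − (5·182)·127 − 210·128 + 96900 − 460·70 = 0 → R_y = 77750/151 = 514.901 ≈ 514.9 N.
ΣF_y = 0: L_y + 514.901 − 5·182 − 210 − 460 = 0 → L_y = 1065 N.
ΣF_x = 0: no horizontal applied forces, so L_x = 0.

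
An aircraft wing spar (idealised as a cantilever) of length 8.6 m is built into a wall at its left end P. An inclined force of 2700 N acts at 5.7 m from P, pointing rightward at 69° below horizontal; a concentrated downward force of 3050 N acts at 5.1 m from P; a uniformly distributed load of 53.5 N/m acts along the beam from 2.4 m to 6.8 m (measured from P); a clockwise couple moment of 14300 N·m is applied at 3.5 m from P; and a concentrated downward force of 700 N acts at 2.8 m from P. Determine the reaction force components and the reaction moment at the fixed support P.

Resultant of the distributed load: 53.5 × 4.4 = 235.4 N at 4.6 m from P.
ΣF_x = 0: P_x + 2700·cos69° = 0 → P_x = -967.6 N.
ΣF_y = 0: P_y − 2700·sin69° − 3050 − 53.5·4.4 − 700 = 0 → P_y = 6506 N.
ΣM about P: M_P − 2700·sin69°·5.7 − 3050·5.1 − (53.5·4.4)·4.6 − 14300 − 700·2.8 = 0 → M_P = 47270 N·m.

P_x = -967.6 N, P_y = 6506 N, M_P = 47270 N·m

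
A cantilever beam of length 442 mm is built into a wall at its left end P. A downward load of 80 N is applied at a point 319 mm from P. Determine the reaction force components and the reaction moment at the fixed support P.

P_x = 0, P_y = 80.00 N, M_P = 25520 N·mm

ΣF_x = 0: P_x = 0.
ΣF_y = 0: P_y − 80 = 0 → P_y = 80.00 N.
ΣM about P: M_P − 80·319 = 0 → M_P = 25520 N·mm.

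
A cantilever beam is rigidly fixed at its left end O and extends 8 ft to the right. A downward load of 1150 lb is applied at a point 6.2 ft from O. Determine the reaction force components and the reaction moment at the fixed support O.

ΣF_x = 0: O_x = 0.
ΣF_y = 0: O_y − 1150 = 0 → O_y = 1150 lb.
ΣM about O: M_O − 1150·6.2 = 0 → M_O = 7130 lb·ft.

O_x = 0, O_y = 1150 lb, M_O = 7130 lb·ft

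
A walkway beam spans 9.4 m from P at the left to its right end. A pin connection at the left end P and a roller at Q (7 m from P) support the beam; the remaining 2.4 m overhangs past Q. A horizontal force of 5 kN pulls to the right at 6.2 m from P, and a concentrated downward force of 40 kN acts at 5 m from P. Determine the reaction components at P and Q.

Moments about P: Q_y·7 − 40·5 = 0 → Q_y = 200/7 = 28.5714 ≈ 28.57 kN.
ΣF_y = 0: P_y + 28.5714 − 40 = 0 → P_y = 11.43 kN.
ΣF_x = 0: P_x + 5 = 0 → P_x = -5.000 kN.

P_x = -5.000 kN, P_y = 11.43 kN, Q_y = 28.57 kN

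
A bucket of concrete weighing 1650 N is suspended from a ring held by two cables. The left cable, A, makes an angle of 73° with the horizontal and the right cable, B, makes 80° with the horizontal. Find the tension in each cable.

ΣF_x = 0: −T_A·cos73° + T_B·cos80° = 0 → T_B = 1.6837·T_A.
ΣF_y = 0: T_A·sin73° + T_B·sin80° = 1650.
Substitute: T_A·(0.956305 + 1.6837·0.984808) = 1650 → T_A = 631.114 ≈ 631.1 N.
Then T_B = 1.6837 × 631.114 = 1063 N.

T_A = 631.1 N, T_B = 1063 N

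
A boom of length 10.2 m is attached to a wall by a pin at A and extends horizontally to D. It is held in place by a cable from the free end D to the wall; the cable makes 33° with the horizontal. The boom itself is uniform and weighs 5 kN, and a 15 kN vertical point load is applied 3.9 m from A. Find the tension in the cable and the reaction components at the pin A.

T = 15.12 kN, A_x = 12.68 kN, A_y = 11.76 kN

ΣM about A: T·sin33°·10.2 − 5·5.1 − 15·3.9 = 0 → T = 84/(10.2·0.544639) = 15.1206 ≈ 15.12 kN.
ΣF_x = 0: A_x − T·cos33° = 0 → A_x = 15.1206 × 0.838671 = 12.68 kN.
ΣF_y = 0: A_y + T·sin33° − 5 − 15 = 0 → A_y = 20 − 15.1206 × 0.544639 = 11.76 kN.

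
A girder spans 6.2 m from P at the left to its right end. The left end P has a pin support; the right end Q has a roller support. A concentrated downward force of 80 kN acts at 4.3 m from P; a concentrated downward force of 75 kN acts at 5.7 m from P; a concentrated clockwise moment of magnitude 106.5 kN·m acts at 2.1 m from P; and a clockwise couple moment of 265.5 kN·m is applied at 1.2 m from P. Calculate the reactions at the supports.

ΣM about P: Q_y·6.2 − 80·4.3 − 75·5.7 − 106.5 − 265.5 = 0 → Q_y = 1143.5/6.2 = 184.435 ≈ 184.4 kN.
ΣF_y = 0: P_y + 184.435 − 80 − 75 = 0 → P_y = -29.44 kN.
ΣF_x = 0: no horizontal applied forces, so P_x = 0.

P_x = 0, P_y = -29.44 kN, Q_y = 184.4 kN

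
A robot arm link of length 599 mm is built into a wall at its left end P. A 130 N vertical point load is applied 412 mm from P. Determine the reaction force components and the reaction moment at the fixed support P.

ΣF_x = 0: P_x = 0.
ΣF_y = 0: P_y − 130 = 0 → P_y = 130.0 N.
ΣM about P: M_P − 130·412 = 0 → M_P = 53560 N·mm.

P_x = 0, P_y = 130.0 N, M_P = 53560 N·mm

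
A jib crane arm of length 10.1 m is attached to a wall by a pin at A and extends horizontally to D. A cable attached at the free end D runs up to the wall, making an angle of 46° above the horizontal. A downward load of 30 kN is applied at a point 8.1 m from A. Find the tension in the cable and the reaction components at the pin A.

T = 33.45 kN, A_x = 23.23 kN, A_y = 5.941 kN

ΣM about A: T·sin46°·10.1 − 30·8.1 = 0 → T = 243/(10.1·0.71934) = 33.4465 ≈ 33.45 kN.
ΣF_x = 0: A_x − T·cos46° = 0 → A_x = 33.4465 × 0.694658 = 23.23 kN.
ΣF_y = 0: A_y + T·sin46° − 30 = 0 → A_y = 30 − 33.4465 × 0.71934 = 5.941 kN.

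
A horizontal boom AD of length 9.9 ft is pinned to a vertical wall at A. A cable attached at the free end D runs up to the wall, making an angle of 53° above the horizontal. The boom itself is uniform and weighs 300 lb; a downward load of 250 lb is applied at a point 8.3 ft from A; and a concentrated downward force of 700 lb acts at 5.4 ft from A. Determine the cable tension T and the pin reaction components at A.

ΣM about A: T·sin53°·9.9 − 300·4.95 − 250·8.3 − 700·5.4 = 0 → T = 7340/(9.9·0.798636) = 928.351 ≈ 928.4 lb.
ΣF_x = 0: A_x − T·cos53° = 0 → A_x = 928.351 × 0.601815 = 558.7 lb.
ΣF_y = 0: A_y + T·sin53° − 300 − 250 − 700 = 0 → A_y = 1250 − 928.351 × 0.798636 = 508.6 lb.

T = 928.4 lb, A_x = 558.7 lb, A_y = 508.6 lb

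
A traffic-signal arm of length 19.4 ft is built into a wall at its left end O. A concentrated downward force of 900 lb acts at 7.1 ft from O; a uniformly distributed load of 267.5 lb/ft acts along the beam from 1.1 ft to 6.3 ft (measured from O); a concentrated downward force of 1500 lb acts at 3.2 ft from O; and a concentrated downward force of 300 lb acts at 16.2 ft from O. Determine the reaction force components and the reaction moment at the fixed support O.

Resultant of the distributed load: 267.5 × 5.2 = 1391 lb at 3.7 ft from O.
ΣF_x = 0: O_x = 0.
ΣF_y = 0: O_y − 900 − 267.5·5.2 − 1500 − 300 = 0 → O_y = 4091 lb.
ΣM about O: M_O − 900·7.1 − (267.5·5.2)·3.7 − 1500·3.2 − 300·16.2 = 0 → M_O = 21200 lb·ft.

O_x = 0, O_y = 4091 lb, M_O = 21200 lb·ft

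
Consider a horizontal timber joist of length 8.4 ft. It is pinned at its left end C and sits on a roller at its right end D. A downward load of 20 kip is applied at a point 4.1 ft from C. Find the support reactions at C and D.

Moments about C: D_y·8.4 − 20·4.1 = 0 → D_y = 82/8.4 = 9.7619 ≈ 9.762 kip.
ΣF_y = 0: C_y + 9.7619 − 20 = 0 → C_y = 10.24 kip.
ΣF_x = 0: no horizontal applied forces, so C_x = 0.

C_x = 0, C_y = 10.24 kip, D_y = 9.762 kip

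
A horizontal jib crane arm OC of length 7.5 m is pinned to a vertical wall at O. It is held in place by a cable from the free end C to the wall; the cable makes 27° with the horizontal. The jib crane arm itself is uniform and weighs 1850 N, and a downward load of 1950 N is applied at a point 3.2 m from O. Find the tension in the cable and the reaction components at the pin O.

ΣM about O: T·sin27°·7.5 − 1850·3.75 − 1950·3.2 = 0 → T = 13177.5/(7.5·0.45399) = 3870.13 ≈ 3870 N.
ΣF_x = 0: O_x − T·cos27° = 0 → O_x = 3870.13 × 0.891007 = 3448 N.
ΣF_y = 0: O_y + T·sin27° − 1850 − 1950 = 0 → O_y = 3800 − 3870.13 × 0.45399 = 2043 N.

T = 3870 N, O_x = 3448 N, O_y = 2043 N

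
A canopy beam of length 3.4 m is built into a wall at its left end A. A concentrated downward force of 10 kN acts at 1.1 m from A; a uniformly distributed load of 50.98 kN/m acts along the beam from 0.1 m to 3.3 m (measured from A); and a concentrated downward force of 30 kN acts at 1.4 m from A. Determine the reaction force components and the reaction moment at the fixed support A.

Resultant of the distributed load: 50.98 × 3.2 = 163.136 kN at 1.7 m from A.
ΣF_x = 0: A_x = 0.
ΣF_y = 0: A_y − 10 − 50.98·3.2 − 30 = 0 → A_y = 203.1 kN.
ΣM about A: M_A − 10·1.1 − (50.98·3.2)·1.7 − 30·1.4 = 0 → M_A = 330.3 kN·m.

A_x = 0, A_y = 203.1 kN, M_A = 330.3 kN·m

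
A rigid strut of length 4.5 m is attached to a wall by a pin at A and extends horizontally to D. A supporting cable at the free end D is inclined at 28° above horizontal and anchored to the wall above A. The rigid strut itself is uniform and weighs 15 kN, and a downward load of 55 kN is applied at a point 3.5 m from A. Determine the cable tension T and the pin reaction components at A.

ΣM about A: T·sin28°·4.5 − 15·2.25 − 55·3.5 = 0 → T = 226.25/(4.5·0.469472) = 107.094 ≈ 107.1 kN.
ΣF_x = 0: A_x − T·cos28° = 0 → A_x = 107.094 × 0.882948 = 94.56 kN.
ΣF_y = 0: A_y + T·sin28° − 15 − 55 = 0 → A_y = 70 − 107.094 × 0.469472 = 19.72 kN.

T = 107.1 kN, A_x = 94.56 kN, A_y = 19.72 kN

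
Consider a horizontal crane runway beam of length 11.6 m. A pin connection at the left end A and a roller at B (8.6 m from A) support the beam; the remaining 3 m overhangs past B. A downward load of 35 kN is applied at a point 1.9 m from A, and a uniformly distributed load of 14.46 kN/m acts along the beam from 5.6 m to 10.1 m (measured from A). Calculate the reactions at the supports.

A_x = 0, A_y = 32.94 kN, B_y = 67.13 kN

Resultant of the distributed load: 14.46 × 4.5 = 65.07 kN at 7.85 m from A.
Taking moments about A: B_y·8.6 − 35·1.9 − (14.46·4.5)·7.85 = 0 → B_y = 577.2995/8.6 = 67.1278 ≈ 67.13 kN.
ΣF_y = 0: A_y + 67.1278 − 35 − 14.46·4.5 = 0 → A_y = 32.94 kN.
ΣF_x = 0: no horizontal applied forces, so A_x = 0.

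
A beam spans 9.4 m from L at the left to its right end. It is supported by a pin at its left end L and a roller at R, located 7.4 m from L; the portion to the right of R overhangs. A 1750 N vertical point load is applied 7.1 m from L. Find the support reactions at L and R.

Moments about L: R_y·7.4 − 1750·7.1 = 0 → R_y = 12425/7.4 = 1679.05 ≈ 1679 N.
ΣF_y = 0: L_y + 1679.05 − 1750 = 0 → L_y = 70.95 N.
ΣF_x = 0: no horizontal applied forces, so L_x = 0.

L_x = 0, L_y = 70.95 N, R_y = 1679 N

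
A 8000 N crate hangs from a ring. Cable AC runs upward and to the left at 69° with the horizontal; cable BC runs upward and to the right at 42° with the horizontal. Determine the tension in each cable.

ΣF_x = 0: −T_AC·cos69° + T_BC·cos42° = 0 → T_BC = 0.482232·T_AC.
ΣF_y = 0: T_AC·sin69° + T_BC·sin42° = 8000.
Substitute: T_AC·(0.93358 + 0.482232·0.669131) = 8000 → T_AC = 6368.13 ≈ 6368 N.
Then T_BC = 0.482232 × 6368.13 = 3071 N.

T_AC = 6368 N, T_BC = 3071 N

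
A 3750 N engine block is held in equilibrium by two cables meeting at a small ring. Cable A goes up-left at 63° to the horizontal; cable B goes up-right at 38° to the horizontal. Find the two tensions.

ΣF_x = 0: −T_A·cos63° + T_B·cos38° = 0 → T_B = 0.576122·T_A.
ΣF_y = 0: T_A·sin63° + T_B·sin38° = 3750.
Substitute: T_A·(0.891007 + 0.576122·0.615661) = 3750 → T_A = 3010.35 ≈ 3010 N.
Then T_B = 0.576122 × 3010.35 = 1734 N.

T_A = 3010 N, T_B = 1734 N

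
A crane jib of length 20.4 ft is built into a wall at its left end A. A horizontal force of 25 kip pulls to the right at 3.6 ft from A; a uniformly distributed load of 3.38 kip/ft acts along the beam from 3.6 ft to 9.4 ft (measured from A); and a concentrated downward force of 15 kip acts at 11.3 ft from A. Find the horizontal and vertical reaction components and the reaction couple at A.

Resultant of the distributed load: 3.38 × 5.8 = 19.604 kip at 6.5 ft from A.
ΣF_x = 0: A_x + 25 = 0 → A_x = -25.00 kip.
ΣF_y = 0: A_y − 3.38·5.8 − 15 = 0 → A_y = 34.60 kip.
ΣM about A: M_A − (3.38·5.8)·6.5 − 15·11.3 = 0 → M_A = 296.9 kip·ft.

A_x = -25.00 kip, A_y = 34.60 kip, M_A = 296.9 kip·ft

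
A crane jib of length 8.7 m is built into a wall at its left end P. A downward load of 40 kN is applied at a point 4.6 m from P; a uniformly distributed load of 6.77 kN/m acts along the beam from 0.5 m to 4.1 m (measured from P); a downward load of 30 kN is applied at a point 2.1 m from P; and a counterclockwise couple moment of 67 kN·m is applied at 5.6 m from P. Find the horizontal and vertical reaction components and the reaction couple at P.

Resultant of the distributed load: 6.77 × 3.6 = 24.372 kN at 2.3 m from P.
ΣF_x = 0: P_x = 0.
ΣF_y = 0: P_y − 40 − 6.77·3.6 − 30 = 0 → P_y = 94.37 kN.
ΣM about P: M_P − 40·4.6 − (6.77·3.6)·2.3 − 30·2.1 + 67 = 0 → M_P = 236.1 kN·m.

P_x = 0, P_y = 94.37 kN, M_P = 236.1 kN·m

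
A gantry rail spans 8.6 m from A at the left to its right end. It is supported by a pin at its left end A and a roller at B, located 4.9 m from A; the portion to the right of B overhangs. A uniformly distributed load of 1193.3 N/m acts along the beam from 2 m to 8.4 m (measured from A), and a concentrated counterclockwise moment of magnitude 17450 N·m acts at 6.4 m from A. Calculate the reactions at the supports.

Resultant of the distributed load: 1193.3 × 6.4 = 7637.12 N at 5.2 m from A.
Taking moments about A: B_y·4.9 − (1193.3·6.4)·5.2 + 17450 = 0 → B_y = 22263.024/4.9 = 4543.47 ≈ 4543 N.
ΣF_y = 0: A_y + 4543.47 − 1193.3·6.4 = 0 → A_y = 3094 N.
ΣF_x = 0: no horizontal applied forces, so A_x = 0.

A_x = 0, A_y = 3094 N, B_y = 4543 N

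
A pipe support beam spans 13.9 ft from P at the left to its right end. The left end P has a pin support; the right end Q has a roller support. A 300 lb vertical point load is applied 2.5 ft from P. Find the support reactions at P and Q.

P_x = 0, P_y = 246.0 lb, Q_y = 53.96 lb

Taking moments about P: Q_y·13.9 − 300·2.5 = 0 → Q_y = 750/13.9 = 53.9568 ≈ 53.96 lb.
ΣF_y = 0: P_y + 53.9568 − 300 = 0 → P_y = 246.0 lb.
ΣF_x = 0: no horizontal applied forces, so P_x = 0.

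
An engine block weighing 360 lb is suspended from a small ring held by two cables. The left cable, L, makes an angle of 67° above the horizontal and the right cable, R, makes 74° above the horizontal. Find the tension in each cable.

T_L = 157.7 lb, T_R = 223.5 lb

ΣF_x = 0: −T_L·cos67° + T_R·cos74° = 0 → T_R = 1.41756·T_L.
ΣF_y = 0: T_L·sin67° + T_R·sin74° = 360.
Substitute: T_L·(0.920505 + 1.41756·0.961262) = 360 → T_L = 157.677 ≈ 157.7 lb.
Then T_R = 1.41756 × 157.677 = 223.5 lb.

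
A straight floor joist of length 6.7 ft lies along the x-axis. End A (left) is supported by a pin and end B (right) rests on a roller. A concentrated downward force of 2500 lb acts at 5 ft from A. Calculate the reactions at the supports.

ΣM about A: B_y·6.7 − 2500·5 = 0 → B_y = 12500/6.7 = 1865.67 ≈ 1866 lb.
ΣF_y = 0: A_y + 1865.67 − 2500 = 0 → A_y = 634.3 lb.
ΣF_x = 0: no horizontal applied forces, so A_x = 0.

A_x = 0, A_y = 634.3 lb, B_y = 1866 lb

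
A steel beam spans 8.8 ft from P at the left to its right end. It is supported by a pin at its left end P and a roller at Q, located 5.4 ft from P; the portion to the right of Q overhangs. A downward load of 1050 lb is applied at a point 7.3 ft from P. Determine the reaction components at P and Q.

Taking moments about P: Q_y·5.4 − 1050·7.3 = 0 → Q_y = 7665/5.4 = 1419.44 ≈ 1419 lb.
ΣF_y = 0: P_y + 1419.44 − 1050 = 0 → P_y = -369.4 lb.
ΣF_x = 0: no horizontal applied forces, so P_x = 0.

P_x = 0, P_y = -369.4 lb, Q_y = 1419 lb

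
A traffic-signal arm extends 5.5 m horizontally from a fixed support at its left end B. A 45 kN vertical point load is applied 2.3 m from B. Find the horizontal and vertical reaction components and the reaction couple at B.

ΣF_x = 0: B_x = 0.
ΣF_y = 0: B_y − 45 = 0 → B_y = 45.00 kN.
ΣM about B: M_B − 45·2.3 = 0 → M_B = 103.5 kN·m.

B_x = 0, B_y = 45.00 kN, M_B = 103.5 kN·m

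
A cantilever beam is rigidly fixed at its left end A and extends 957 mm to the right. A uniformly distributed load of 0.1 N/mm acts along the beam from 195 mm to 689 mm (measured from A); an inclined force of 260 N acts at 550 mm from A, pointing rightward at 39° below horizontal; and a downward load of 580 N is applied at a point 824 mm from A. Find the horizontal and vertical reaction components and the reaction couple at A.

Resultant of the distributed load: 0.1 × 494 = 49.4 N at 442 mm from A.
ΣF_x = 0: A_x + 260·cos39° = 0 → A_x = -202.1 N.
ΣF_y = 0: A_y − 0.1·494 − 260·sin39° − 580 = 0 → A_y = 793.0 N.
ΣM about A: M_A − (0.1·494)·442 − 260·sin39°·550 − 580·824 = 0 → M_A = 589700 N·mm.

A_x = -202.1 N, A_y = 793.0 N, M_A = 589700 N·mm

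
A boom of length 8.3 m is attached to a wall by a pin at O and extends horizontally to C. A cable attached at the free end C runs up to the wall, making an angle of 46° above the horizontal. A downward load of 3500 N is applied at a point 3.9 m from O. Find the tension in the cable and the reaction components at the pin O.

T = 2286 N, O_x = 1588 N, O_y = 1855 N

ΣM about O: T·sin46°·8.3 − 3500·3.9 = 0 → T = 13650/(8.3·0.71934) = 2286.23 ≈ 2286 N.
ΣF_x = 0: O_x − T·cos46° = 0 → O_x = 2286.23 × 0.694658 = 1588 N.
ΣF_y = 0: O_y + T·sin46° − 3500 = 0 → O_y = 3500 − 2286.23 × 0.71934 = 1855 N.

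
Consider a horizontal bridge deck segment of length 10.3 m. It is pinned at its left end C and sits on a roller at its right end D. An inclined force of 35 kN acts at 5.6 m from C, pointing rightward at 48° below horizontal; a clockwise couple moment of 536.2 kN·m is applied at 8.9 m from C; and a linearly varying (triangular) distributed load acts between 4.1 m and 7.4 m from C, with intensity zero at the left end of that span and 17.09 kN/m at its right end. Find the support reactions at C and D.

Resultant of the triangular load: ½ × 17.09 × 3.3 = 28.1985 kN, acting at 6.3 m from C (one-third of the span from the peak).
ΣM about C: D_y·10.3 − 35·sin48°·5.6 − 536.2 − (½·17.09·3.3)·6.3 = 0 → D_y = 859.507/10.3 = 83.4473 ≈ 83.45 kN.
ΣF_y = 0: C_y + 83.4473 − 35·sin48° − ½·17.09·3.3 = 0 → C_y = -29.24 kN.
ΣF_x = 0: C_x + 35·cos48° = 0 → C_x = -23.42 kN.

C_x = -23.42 kN, C_y = -29.24 kN, D_y = 83.45 kN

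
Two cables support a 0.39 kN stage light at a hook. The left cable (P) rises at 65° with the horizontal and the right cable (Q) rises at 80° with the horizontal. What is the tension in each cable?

T_P = 0.1181 kN, T_Q = 0.2874 kN

ΣF_x = 0: −T_P·cos65° + T_Q·cos80° = 0 → T_Q = 2.43376·T_P.
ΣF_y = 0: T_P·sin65° + T_Q·sin80° = 0.39.
Substitute: T_P·(0.906308 + 2.43376·0.984808) = 0.39 → T_P = 0.118071 ≈ 0.1181 kN.
Then T_Q = 2.43376 × 0.118071 = 0.2874 kN.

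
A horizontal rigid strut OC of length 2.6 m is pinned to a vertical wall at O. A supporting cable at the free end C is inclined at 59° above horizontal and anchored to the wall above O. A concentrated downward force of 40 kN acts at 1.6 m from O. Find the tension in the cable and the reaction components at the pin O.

ΣM about O: T·sin59°·2.6 − 40·1.6 = 0 → T = 64/(2.6·0.857167) = 28.7171 ≈ 28.72 kN.
ΣF_x = 0: O_x − T·cos59° = 0 → O_x = 28.7171 × 0.515038 = 14.79 kN.
ΣF_y = 0: O_y + T·sin59° − 40 = 0 → O_y = 40 − 28.7171 × 0.857167 = 15.38 kN.

T = 28.72 kN, O_x = 14.79 kN, O_y = 15.38 kN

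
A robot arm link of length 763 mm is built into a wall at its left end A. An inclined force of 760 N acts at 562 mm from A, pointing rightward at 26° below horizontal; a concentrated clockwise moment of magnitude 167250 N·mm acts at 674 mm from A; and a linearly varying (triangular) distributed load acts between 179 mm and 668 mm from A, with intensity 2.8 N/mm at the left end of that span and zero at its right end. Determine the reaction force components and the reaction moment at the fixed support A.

Resultant of the triangular load: ½ × 2.8 × 489 = 684.6 N, acting at 342 mm from A (one-third of the span from the peak).
ΣF_x = 0: A_x + 760·cos26° = 0 → A_x = -683.1 N.
ΣF_y = 0: A_y − 760·sin26° − ½·2.8·489 = 0 → A_y = 1018 N.
ΣM about A: M_A − 760·sin26°·562 − 167250 − (½·2.8·489)·342 = 0 → M_A = 588600 N·mm.

A_x = -683.1 N, A_y = 1018 N, M_A = 588600 N·mm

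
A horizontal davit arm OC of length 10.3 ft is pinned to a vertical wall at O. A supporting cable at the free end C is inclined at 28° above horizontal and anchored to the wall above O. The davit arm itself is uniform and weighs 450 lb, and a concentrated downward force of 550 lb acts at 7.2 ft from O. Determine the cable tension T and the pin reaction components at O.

T = 1298 lb, O_x = 1146 lb, O_y = 390.5 lb

ΣM about O: T·sin28°·10.3 − 450·5.15 − 550·7.2 = 0 → T = 6277.5/(10.3·0.469472) = 1298.19 ≈ 1298 lb.
ΣF_x = 0: O_x − T·cos28° = 0 → O_x = 1298.19 × 0.882948 = 1146 lb.
ΣF_y = 0: O_y + T·sin28° − 450 − 550 = 0 → O_y = 1000 − 1298.19 × 0.469472 = 390.5 lb.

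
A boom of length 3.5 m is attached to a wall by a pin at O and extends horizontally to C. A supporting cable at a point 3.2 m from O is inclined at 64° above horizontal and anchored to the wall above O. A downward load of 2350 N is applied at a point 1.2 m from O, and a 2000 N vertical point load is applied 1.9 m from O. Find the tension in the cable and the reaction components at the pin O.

ΣM about O: T·sin64°·3.2 − 2350·1.2 − 2000·1.9 = 0 → T = 6620/(3.2·0.898794) = 2301.7 ≈ 2302 N.
ΣF_x = 0: O_x − T·cos64° = 0 → O_x = 2301.7 × 0.438371 = 1009 N.
ΣF_y = 0: O_y + T·sin64° − 2350 − 2000 = 0 → O_y = 4350 − 2301.7 × 0.898794 = 2281 N.

T = 2302 N, O_x = 1009 N, O_y = 2281 N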